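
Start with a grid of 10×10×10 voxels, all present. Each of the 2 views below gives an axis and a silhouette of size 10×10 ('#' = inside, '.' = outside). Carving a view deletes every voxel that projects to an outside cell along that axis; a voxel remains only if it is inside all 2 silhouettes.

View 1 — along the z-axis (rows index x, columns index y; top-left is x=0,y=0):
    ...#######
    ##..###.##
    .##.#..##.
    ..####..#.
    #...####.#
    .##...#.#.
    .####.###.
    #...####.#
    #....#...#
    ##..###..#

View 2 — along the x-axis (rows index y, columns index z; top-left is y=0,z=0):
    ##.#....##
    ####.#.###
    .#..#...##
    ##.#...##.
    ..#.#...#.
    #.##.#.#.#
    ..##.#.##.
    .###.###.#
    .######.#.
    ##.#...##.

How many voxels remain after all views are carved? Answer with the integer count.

voxel count = 304

start: 10×10×10 = 1000 voxels
step 1: project along z, AND mask (56/100) → |grid| = 560
step 2: project along x, AND mask (55/100) → |grid| = 304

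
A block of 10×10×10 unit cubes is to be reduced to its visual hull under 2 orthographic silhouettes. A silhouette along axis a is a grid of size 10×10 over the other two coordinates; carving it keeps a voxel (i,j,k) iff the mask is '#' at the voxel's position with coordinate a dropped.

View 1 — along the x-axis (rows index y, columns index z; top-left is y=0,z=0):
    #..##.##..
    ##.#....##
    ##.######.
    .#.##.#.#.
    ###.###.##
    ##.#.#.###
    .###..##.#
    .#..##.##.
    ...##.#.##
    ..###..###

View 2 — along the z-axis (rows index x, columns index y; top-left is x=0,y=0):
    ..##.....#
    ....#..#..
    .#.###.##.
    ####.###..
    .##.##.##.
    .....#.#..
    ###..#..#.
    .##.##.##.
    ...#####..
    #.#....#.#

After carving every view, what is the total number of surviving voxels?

remaining voxels: 281

full grid |V| = 1000
[1] x-view keeps 60 columns → grid now 600
[2] z-view keeps 46 columns → grid now 281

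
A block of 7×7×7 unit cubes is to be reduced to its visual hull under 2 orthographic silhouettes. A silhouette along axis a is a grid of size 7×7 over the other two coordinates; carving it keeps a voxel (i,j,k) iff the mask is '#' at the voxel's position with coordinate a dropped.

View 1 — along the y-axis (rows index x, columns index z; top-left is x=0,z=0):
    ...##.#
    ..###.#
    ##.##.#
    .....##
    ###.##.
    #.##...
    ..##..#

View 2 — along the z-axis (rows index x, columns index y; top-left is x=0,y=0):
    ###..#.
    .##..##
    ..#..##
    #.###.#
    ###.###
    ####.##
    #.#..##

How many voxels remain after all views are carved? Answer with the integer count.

full grid |V| = 343
carve view 1 (along y, XZ-mask fill 25/49): 175 voxels remain
carve view 2 (along z, XY-mask fill 32/49): 113 voxels remain

remaining voxels: 113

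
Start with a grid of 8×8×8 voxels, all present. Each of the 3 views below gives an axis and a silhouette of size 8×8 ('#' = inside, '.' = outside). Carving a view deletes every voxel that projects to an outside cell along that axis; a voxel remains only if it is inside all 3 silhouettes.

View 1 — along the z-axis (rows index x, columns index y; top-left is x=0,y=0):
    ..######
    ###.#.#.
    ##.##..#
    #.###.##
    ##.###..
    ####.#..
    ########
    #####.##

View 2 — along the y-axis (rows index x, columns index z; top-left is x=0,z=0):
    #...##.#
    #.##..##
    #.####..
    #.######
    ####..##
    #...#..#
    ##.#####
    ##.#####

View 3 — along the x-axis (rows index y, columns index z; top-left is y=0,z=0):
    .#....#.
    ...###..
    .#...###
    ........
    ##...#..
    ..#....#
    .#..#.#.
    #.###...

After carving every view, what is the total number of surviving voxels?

|visual hull| = 82

full grid |V| = 512
[1] z-view keeps 47 columns → grid now 376
[2] y-view keeps 44 columns → grid now 266
[3] x-view keeps 21 columns → grid now 82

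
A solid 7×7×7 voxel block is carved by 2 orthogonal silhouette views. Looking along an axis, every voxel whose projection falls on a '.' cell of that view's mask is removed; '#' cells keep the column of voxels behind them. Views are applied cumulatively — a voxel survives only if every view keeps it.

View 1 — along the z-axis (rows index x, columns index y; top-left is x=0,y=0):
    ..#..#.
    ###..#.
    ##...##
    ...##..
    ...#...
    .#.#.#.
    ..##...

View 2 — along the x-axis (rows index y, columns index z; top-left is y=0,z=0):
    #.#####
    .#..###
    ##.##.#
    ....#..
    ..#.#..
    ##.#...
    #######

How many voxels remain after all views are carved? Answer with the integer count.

|visual hull| = 64

full grid |V| = 343
carve view 1 (along z, XY-mask fill 18/49): 126 voxels remain
carve view 2 (along x, YZ-mask fill 28/49): 64 voxels remain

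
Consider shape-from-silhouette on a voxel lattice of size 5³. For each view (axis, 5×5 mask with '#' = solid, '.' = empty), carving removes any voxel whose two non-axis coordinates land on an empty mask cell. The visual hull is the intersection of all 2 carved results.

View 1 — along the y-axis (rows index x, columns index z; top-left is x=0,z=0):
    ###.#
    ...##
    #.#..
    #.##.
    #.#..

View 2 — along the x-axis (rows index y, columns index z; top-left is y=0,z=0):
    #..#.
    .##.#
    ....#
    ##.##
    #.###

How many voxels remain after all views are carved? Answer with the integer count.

36 voxels

full grid |V| = 125
step 1: project along y, AND mask (13/25) → |grid| = 65
step 2: project along x, AND mask (14/25) → |grid| = 36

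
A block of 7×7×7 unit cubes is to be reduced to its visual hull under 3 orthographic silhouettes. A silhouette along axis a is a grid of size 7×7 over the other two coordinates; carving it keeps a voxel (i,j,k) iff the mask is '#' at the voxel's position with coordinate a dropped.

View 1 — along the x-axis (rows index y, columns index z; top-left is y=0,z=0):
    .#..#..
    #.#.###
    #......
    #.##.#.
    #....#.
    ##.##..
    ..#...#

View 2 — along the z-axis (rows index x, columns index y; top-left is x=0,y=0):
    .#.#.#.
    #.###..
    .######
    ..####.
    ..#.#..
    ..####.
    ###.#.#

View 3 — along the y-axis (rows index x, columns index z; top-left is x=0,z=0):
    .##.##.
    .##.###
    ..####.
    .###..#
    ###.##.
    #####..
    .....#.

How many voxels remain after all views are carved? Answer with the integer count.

voxel count = 40

before carving: 343 voxels (7×7×7)
  1. axis=0 (YZ plane), |mask|=20  ⇒  voxels=140
  2. axis=2 (XY plane), |mask|=28  ⇒  voxels=77
  3. axis=1 (XZ plane), |mask|=28  ⇒  voxels=40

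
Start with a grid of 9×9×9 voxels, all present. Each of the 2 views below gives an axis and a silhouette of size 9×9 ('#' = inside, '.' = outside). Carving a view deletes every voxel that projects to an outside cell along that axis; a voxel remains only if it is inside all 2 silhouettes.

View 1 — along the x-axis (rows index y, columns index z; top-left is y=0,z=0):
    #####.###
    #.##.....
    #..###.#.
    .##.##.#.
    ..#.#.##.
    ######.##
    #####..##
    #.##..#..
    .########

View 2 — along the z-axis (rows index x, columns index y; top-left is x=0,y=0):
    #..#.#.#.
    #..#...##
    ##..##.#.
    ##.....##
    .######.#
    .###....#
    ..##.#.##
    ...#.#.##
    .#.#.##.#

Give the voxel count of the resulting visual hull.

247 voxels

before carving: 729 voxels (9×9×9)
step 1: project along x, AND mask (52/81) → |grid| = 468
step 2: project along z, AND mask (42/81) → |grid| = 247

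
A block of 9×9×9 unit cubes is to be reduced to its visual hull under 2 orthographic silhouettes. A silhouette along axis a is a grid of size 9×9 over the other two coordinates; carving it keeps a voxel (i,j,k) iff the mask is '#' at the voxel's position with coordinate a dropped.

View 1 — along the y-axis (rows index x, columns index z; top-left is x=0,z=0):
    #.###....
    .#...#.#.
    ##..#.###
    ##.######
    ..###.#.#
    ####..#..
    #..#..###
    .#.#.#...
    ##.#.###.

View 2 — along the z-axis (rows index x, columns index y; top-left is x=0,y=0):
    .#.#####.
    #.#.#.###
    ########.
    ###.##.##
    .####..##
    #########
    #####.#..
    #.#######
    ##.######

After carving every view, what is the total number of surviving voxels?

voxel count = 323

before carving: 729 voxels (9×9×9)
after view 1 [y-axis, 45 of 81 cells solid] → remaining = 405
after view 2 [z-axis, 64 of 81 cells solid] → remaining = 323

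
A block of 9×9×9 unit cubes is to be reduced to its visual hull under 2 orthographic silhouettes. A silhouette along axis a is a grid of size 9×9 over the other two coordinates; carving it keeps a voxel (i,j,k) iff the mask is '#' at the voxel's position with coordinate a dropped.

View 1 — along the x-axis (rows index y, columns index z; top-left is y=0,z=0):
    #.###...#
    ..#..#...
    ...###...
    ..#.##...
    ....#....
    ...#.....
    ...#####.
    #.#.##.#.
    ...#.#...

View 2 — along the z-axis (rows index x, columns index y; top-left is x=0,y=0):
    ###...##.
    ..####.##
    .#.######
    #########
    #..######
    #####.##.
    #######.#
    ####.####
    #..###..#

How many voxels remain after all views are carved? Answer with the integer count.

start: 9×9×9 = 729 voxels
  1. axis=0 (YZ plane), |mask|=27  ⇒  voxels=243
  2. axis=2 (XY plane), |mask|=62  ⇒  voxels=187

voxel count = 187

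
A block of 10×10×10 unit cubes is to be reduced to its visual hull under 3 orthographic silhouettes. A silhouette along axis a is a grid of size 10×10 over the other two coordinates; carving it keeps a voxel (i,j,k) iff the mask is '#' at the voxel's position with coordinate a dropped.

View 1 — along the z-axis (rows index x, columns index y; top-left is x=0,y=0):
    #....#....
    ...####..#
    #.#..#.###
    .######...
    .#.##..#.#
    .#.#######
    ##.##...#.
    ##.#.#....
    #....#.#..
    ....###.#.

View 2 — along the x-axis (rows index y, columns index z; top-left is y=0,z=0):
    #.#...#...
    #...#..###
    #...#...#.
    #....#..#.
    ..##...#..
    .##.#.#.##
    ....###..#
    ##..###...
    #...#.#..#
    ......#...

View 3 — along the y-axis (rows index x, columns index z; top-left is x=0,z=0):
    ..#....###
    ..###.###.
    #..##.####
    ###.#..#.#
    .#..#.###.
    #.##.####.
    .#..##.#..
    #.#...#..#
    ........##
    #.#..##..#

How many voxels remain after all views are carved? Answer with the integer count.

|visual hull| = 102

start: 10×10×10 = 1000 voxels
step 1: project along z, AND mask (48/100) → |grid| = 480
step 2: project along x, AND mask (37/100) → |grid| = 186
step 3: project along y, AND mask (50/100) → |grid| = 102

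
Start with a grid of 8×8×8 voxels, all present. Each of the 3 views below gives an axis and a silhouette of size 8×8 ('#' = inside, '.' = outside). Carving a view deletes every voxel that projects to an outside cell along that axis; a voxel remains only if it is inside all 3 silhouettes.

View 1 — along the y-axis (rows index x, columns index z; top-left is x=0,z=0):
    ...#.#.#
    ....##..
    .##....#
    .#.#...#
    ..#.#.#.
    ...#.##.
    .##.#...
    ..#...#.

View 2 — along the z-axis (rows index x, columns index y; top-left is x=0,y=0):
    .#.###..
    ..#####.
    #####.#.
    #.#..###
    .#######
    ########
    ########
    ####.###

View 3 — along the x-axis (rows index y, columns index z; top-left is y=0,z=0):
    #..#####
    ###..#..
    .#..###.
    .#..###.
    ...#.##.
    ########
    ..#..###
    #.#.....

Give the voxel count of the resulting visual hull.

full grid |V| = 512
after view 1 [y-axis, 22 of 64 cells solid] → remaining = 176
after view 2 [z-axis, 50 of 64 cells solid] → remaining = 138
after view 3 [x-axis, 35 of 64 cells solid] → remaining = 78

|visual hull| = 78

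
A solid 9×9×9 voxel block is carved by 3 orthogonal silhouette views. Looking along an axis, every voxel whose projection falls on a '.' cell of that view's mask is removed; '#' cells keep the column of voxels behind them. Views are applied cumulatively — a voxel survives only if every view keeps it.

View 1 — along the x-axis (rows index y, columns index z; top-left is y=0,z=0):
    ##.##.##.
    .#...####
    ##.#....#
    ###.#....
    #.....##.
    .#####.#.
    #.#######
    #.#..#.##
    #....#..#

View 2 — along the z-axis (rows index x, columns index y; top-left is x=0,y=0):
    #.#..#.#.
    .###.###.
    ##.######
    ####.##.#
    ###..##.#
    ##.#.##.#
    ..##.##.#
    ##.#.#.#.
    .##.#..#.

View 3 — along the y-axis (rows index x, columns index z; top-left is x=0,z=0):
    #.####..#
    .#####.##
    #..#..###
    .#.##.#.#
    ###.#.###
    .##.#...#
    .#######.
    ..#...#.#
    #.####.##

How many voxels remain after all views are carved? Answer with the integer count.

|visual hull| = 159

before carving: 729 voxels (9×9×9)
carve view 1 (along x, YZ-mask fill 44/81): 396 voxels remain
carve view 2 (along z, XY-mask fill 51/81): 261 voxels remain
carve view 3 (along y, XZ-mask fill 51/81): 159 voxels remain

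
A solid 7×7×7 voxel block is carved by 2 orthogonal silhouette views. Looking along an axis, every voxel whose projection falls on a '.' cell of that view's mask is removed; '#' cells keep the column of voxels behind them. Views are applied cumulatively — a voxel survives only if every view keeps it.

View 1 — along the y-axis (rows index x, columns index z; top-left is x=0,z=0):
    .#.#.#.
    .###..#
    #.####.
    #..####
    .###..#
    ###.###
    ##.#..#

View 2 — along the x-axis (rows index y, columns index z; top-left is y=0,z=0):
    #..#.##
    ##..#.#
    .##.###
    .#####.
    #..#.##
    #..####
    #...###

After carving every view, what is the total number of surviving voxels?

start: 7×7×7 = 343 voxels
V1 y: intersect with XZ mask (31 set) -- 217 left
V2 x: intersect with YZ mask (31 set) -- 136 left

remaining voxels: 136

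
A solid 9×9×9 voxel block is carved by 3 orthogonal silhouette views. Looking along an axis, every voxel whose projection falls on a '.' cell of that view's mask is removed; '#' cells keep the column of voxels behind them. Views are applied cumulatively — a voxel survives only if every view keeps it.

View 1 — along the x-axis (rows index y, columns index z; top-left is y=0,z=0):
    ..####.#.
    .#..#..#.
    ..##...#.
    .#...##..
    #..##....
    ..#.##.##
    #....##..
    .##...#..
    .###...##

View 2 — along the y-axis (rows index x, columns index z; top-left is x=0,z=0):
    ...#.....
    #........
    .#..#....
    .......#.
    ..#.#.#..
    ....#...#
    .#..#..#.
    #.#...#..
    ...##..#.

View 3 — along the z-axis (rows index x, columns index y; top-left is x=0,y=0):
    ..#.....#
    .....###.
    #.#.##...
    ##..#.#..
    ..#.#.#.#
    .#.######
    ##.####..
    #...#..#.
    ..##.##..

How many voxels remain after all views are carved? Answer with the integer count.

remaining voxels: 34

start: 9×9×9 = 729 voxels
after view 1 [x-axis, 33 of 81 cells solid] → remaining = 297
after view 2 [y-axis, 19 of 81 cells solid] → remaining = 73
after view 3 [z-axis, 37 of 81 cells solid] → remaining = 34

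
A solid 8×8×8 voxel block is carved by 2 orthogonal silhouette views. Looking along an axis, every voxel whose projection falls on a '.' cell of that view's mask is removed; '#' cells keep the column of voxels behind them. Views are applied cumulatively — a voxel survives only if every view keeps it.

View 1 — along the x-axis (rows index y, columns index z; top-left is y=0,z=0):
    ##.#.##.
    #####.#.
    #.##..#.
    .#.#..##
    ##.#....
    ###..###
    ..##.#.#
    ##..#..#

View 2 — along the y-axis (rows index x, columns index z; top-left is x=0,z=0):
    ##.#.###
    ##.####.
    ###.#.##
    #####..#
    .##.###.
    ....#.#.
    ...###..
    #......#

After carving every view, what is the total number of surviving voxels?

|visual hull| = 161

full grid |V| = 512
carve view 1 (along x, YZ-mask fill 36/64): 288 voxels remain
carve view 2 (along y, XZ-mask fill 36/64): 161 voxels remain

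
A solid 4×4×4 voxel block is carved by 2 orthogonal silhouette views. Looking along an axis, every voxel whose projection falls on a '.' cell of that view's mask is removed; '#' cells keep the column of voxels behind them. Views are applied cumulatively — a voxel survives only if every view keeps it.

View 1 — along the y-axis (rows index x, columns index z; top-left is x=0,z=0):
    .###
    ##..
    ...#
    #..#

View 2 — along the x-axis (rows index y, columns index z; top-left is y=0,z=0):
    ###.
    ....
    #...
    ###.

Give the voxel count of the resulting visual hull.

start: 4×4×4 = 64 voxels
step 1: project along y, AND mask (8/16) → |grid| = 32
step 2: project along x, AND mask (7/16) → |grid| = 12

|visual hull| = 12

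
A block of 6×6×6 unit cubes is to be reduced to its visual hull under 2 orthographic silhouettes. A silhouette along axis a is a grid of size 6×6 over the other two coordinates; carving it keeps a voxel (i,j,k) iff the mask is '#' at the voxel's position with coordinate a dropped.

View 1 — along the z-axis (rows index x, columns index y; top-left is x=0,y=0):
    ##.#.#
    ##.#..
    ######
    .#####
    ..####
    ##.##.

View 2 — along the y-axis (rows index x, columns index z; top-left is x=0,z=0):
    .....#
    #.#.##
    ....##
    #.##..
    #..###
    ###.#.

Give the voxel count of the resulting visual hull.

before carving: 216 voxels (6×6×6)
after view 1 [z-axis, 26 of 36 cells solid] → remaining = 156
after view 2 [y-axis, 18 of 36 cells solid] → remaining = 75

voxel count = 75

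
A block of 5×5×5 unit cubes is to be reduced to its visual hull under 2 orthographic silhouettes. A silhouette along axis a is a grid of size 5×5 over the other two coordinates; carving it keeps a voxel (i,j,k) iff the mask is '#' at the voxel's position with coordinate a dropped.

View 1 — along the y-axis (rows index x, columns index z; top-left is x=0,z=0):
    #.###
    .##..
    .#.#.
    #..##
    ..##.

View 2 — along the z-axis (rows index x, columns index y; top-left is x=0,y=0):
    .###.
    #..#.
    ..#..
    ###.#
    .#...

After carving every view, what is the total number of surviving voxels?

full grid |V| = 125
[1] y-view keeps 13 columns → grid now 65
[2] z-view keeps 11 columns → grid now 32

32 voxels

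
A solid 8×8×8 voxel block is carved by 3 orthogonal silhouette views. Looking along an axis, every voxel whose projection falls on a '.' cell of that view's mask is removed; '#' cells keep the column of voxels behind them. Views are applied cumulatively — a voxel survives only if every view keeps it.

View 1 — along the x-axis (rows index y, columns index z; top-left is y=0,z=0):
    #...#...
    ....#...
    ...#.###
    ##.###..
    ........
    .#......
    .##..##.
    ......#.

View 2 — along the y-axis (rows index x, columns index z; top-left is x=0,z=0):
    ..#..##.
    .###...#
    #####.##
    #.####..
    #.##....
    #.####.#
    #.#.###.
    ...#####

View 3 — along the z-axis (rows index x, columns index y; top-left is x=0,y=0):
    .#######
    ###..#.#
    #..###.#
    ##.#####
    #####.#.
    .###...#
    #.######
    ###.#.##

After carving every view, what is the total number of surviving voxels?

start: 8×8×8 = 512 voxels
  1. axis=0 (YZ plane), |mask|=18  ⇒  voxels=144
  2. axis=1 (XZ plane), |mask|=38  ⇒  voxels=81
  3. axis=2 (XY plane), |mask|=47  ⇒  voxels=60

remaining voxels: 60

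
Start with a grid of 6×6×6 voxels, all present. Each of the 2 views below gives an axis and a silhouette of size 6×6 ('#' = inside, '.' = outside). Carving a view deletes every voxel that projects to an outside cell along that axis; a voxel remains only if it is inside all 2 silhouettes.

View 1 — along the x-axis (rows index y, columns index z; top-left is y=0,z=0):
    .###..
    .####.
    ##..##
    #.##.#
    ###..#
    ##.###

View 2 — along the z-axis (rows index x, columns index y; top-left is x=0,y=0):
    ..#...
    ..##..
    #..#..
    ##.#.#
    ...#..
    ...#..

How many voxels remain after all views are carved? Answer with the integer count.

start: 6×6×6 = 216 voxels
carve view 1 (along x, YZ-mask fill 24/36): 144 voxels remain
carve view 2 (along z, XY-mask fill 11/36): 43 voxels remain

43 voxels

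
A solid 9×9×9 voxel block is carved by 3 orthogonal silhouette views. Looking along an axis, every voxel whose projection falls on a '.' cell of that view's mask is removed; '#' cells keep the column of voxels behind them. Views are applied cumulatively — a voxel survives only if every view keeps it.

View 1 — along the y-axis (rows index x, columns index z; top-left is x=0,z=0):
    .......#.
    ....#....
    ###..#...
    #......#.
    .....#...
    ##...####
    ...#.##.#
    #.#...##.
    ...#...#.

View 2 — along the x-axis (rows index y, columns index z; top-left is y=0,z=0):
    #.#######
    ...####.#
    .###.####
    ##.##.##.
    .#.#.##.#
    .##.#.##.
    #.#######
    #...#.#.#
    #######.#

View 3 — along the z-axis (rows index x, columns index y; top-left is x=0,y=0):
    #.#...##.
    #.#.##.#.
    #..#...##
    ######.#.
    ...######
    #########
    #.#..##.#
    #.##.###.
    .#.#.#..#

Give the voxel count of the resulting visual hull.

remaining voxels: 104

initial block: 9^3 = 729
carve view 1 (along y, XZ-mask fill 25/81): 225 voxels remain
carve view 2 (along x, YZ-mask fill 56/81): 151 voxels remain
carve view 3 (along z, XY-mask fill 50/81): 104 voxels remain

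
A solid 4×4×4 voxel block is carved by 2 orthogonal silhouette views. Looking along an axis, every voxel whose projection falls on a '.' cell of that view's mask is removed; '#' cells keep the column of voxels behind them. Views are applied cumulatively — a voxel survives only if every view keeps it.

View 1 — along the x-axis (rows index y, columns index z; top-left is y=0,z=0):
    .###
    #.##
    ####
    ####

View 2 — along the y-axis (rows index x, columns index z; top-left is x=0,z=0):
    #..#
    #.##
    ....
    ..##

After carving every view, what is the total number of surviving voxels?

|visual hull| = 26

initial block: 4^3 = 64
after view 1 [x-axis, 14 of 16 cells solid] → remaining = 56
after view 2 [y-axis, 7 of 16 cells solid] → remaining = 26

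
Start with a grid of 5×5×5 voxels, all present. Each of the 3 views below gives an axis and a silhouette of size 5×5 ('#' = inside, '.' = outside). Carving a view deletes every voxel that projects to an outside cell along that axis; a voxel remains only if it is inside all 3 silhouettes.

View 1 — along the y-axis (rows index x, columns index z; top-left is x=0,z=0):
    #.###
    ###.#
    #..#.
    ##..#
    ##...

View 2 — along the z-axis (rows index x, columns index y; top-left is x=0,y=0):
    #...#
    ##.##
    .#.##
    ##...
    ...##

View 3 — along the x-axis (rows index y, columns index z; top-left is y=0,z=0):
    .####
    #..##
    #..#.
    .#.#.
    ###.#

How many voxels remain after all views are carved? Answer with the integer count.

before carving: 125 voxels (5×5×5)
step 1: project along y, AND mask (15/25) → |grid| = 75
step 2: project along z, AND mask (13/25) → |grid| = 40
step 3: project along x, AND mask (15/25) → |grid| = 27

remaining voxels: 27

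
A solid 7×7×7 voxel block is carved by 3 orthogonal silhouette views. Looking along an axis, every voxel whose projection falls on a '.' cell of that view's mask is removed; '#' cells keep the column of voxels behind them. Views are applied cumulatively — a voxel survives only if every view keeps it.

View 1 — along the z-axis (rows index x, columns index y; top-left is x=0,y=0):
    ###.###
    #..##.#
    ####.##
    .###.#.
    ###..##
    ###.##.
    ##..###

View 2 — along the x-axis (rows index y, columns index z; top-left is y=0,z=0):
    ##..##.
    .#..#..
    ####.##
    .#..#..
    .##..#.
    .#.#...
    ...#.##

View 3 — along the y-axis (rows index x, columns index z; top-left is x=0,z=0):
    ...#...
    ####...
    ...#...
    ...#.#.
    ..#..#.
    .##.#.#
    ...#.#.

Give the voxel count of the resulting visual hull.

initial block: 7^3 = 343
[1] z-view keeps 35 columns → grid now 245
[2] x-view keeps 22 columns → grid now 111
[3] y-view keeps 16 columns → grid now 34

voxel count = 34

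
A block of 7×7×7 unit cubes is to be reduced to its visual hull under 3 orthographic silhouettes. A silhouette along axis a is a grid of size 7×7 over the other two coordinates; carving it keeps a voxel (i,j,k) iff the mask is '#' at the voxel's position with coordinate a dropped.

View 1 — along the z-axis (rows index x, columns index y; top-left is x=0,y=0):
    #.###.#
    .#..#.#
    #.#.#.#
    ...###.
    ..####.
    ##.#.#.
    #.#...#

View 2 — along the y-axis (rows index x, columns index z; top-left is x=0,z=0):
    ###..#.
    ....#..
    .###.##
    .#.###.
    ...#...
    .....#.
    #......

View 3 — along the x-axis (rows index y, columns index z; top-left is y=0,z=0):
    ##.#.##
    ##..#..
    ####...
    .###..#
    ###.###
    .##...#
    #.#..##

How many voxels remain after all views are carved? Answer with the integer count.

full grid |V| = 343
step 1: project along z, AND mask (26/49) → |grid| = 182
step 2: project along y, AND mask (17/49) → |grid| = 66
step 3: project along x, AND mask (29/49) → |grid| = 43

voxel count = 43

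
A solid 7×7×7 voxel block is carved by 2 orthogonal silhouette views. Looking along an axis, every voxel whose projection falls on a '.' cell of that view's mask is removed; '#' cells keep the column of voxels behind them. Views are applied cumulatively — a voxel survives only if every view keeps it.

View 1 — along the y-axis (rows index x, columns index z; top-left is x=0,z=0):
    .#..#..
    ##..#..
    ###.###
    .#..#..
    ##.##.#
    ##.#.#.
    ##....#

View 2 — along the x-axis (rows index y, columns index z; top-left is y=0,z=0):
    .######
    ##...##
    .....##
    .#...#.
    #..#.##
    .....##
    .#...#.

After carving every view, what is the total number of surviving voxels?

|visual hull| = 77

start: 7×7×7 = 343 voxels
step 1: project along y, AND mask (25/49) → |grid| = 175
step 2: project along x, AND mask (22/49) → |grid| = 77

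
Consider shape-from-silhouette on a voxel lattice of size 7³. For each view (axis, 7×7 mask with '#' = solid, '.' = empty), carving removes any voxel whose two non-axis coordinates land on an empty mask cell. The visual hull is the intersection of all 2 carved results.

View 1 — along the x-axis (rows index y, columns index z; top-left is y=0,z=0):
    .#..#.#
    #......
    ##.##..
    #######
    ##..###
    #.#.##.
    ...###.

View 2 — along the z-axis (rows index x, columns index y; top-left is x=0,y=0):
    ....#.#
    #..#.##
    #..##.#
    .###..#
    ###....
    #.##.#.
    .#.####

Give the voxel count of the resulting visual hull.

before carving: 343 voxels (7×7×7)
[1] x-view keeps 27 columns → grid now 189
[2] z-view keeps 26 columns → grid now 104

104 voxels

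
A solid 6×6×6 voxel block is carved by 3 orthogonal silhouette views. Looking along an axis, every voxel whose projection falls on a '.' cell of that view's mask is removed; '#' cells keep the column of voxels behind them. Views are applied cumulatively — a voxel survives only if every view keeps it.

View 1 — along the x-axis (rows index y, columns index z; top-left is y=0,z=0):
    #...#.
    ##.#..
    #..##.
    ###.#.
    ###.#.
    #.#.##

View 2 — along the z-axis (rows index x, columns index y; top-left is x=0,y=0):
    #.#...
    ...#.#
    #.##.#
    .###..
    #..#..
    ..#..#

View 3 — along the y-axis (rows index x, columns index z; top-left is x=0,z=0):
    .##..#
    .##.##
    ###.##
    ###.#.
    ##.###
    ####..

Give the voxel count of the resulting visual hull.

|visual hull| = 35

initial block: 6^3 = 216
[1] x-view keeps 20 columns → grid now 120
[2] z-view keeps 15 columns → grid now 49
[3] y-view keeps 25 columns → grid now 35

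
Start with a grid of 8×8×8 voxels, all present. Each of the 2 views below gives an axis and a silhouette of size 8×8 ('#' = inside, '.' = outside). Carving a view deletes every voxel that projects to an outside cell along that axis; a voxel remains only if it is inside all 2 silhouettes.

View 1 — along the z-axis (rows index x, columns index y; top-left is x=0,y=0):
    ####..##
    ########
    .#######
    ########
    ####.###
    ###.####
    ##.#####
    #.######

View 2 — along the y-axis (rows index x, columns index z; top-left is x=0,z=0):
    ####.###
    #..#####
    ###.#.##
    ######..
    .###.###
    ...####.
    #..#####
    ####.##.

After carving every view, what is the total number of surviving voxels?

initial block: 8^3 = 512
V1 z: intersect with XY mask (57 set) -- 456 left
V2 y: intersect with XZ mask (47 set) -- 334 left

remaining voxels: 334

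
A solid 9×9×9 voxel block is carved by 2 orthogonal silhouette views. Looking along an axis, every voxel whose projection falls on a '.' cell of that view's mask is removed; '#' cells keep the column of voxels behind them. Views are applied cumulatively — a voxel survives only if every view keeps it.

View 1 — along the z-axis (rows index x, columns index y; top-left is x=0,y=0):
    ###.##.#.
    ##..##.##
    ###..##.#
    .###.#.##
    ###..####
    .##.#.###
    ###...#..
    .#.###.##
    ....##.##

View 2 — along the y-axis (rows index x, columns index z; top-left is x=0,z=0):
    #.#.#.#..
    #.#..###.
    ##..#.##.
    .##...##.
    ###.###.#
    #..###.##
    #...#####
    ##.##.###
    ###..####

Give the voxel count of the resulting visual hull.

full grid |V| = 729
V1 z: intersect with XY mask (51 set) -- 459 left
V2 y: intersect with XZ mask (51 set) -- 287 left

|visual hull| = 287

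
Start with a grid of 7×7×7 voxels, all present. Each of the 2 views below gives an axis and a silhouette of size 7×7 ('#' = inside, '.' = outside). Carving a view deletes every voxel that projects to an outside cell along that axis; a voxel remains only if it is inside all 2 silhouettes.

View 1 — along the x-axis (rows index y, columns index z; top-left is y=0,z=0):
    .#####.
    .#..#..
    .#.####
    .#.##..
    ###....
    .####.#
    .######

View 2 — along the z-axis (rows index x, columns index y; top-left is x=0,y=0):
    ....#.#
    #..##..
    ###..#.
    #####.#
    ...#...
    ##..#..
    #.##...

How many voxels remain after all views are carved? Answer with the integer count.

|visual hull| = 87

initial block: 7^3 = 343
[1] x-view keeps 29 columns → grid now 203
[2] z-view keeps 22 columns → grid now 87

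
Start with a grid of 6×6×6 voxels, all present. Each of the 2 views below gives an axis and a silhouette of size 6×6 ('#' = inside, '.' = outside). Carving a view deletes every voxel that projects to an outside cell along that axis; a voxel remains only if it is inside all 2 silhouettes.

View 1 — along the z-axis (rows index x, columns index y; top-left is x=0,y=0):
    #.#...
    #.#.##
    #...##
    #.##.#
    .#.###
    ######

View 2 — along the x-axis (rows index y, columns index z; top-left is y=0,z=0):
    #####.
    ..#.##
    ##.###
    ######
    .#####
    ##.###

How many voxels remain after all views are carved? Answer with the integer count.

remaining voxels: 114

full grid |V| = 216
V1 z: intersect with XY mask (23 set) -- 138 left
V2 x: intersect with YZ mask (29 set) -- 114 left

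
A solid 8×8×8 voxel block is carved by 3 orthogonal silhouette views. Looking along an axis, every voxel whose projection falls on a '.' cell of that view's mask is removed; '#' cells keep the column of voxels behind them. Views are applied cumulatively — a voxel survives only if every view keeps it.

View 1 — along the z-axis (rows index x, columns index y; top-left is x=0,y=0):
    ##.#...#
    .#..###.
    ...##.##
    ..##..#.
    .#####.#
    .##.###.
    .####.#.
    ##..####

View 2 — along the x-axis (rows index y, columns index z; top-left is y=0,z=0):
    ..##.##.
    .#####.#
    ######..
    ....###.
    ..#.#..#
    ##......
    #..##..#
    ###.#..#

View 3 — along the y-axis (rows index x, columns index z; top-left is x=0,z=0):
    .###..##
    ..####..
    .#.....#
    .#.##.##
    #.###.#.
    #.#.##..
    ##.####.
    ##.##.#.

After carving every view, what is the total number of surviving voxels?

|visual hull| = 88

before carving: 512 voxels (8×8×8)
[1] z-view keeps 37 columns → grid now 296
[2] x-view keeps 33 columns → grid now 153
[3] y-view keeps 36 columns → grid now 88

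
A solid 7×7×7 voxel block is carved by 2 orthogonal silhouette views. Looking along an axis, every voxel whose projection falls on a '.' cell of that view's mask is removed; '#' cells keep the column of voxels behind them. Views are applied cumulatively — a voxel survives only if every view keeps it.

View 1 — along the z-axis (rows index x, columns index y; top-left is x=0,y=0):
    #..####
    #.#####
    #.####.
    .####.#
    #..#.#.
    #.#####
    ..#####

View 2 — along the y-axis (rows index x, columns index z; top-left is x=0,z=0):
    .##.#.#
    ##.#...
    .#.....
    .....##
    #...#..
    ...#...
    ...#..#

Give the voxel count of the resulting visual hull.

remaining voxels: 75

before carving: 343 voxels (7×7×7)
carve view 1 (along z, XY-mask fill 35/49): 245 voxels remain
carve view 2 (along y, XZ-mask fill 15/49): 75 voxels remain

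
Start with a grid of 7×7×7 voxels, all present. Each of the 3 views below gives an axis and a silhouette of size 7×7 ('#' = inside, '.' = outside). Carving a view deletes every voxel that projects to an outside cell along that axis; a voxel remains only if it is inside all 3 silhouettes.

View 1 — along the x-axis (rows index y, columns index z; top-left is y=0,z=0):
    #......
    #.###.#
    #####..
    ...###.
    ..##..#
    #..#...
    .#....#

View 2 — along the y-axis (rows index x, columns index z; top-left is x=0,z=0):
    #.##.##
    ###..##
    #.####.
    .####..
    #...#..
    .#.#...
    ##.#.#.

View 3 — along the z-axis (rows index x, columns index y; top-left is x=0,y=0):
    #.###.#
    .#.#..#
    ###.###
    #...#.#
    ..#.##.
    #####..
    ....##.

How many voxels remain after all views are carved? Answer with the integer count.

start: 7×7×7 = 343 voxels
V1 x: intersect with YZ mask (21 set) -- 147 left
V2 y: intersect with XZ mask (27 set) -- 84 left
V3 z: intersect with XY mask (27 set) -- 43 left

43 voxels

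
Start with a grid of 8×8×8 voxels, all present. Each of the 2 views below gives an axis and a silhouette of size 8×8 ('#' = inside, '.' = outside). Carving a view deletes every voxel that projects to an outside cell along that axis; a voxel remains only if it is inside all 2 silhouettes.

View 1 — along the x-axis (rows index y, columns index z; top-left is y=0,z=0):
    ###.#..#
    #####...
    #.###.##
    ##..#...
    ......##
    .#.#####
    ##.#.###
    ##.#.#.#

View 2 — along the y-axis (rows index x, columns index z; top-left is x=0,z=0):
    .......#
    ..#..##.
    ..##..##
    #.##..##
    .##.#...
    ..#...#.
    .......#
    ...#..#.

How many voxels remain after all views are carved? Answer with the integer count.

voxel count = 94

initial block: 8^3 = 512
carve view 1 (along x, YZ-mask fill 38/64): 304 voxels remain
carve view 2 (along y, XZ-mask fill 21/64): 94 voxels remain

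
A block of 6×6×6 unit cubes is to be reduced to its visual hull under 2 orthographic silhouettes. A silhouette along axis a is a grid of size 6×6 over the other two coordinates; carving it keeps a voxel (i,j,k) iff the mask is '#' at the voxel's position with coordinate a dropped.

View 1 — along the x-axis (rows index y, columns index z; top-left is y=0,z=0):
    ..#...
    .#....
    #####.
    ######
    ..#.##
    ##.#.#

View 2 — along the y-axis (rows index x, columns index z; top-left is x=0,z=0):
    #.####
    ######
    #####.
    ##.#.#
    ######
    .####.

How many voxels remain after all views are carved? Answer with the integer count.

before carving: 216 voxels (6×6×6)
carve view 1 (along x, YZ-mask fill 20/36): 120 voxels remain
carve view 2 (along y, XZ-mask fill 30/36): 100 voxels remain

100 voxels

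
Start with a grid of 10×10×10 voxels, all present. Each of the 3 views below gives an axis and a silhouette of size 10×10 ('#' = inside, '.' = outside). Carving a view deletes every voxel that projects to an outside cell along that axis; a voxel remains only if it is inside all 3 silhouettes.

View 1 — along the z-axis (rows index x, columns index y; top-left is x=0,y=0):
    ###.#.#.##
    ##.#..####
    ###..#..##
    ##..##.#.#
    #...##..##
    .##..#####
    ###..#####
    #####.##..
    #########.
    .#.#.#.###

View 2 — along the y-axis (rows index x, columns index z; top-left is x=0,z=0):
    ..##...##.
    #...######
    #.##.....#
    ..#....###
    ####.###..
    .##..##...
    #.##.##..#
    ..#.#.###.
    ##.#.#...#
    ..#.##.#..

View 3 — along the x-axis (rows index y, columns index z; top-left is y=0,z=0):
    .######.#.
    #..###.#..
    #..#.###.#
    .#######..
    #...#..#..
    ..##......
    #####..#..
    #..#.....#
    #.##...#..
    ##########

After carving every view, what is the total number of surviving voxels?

full grid |V| = 1000
carve view 1 (along z, XY-mask fill 68/100): 680 voxels remain
carve view 2 (along y, XZ-mask fill 50/100): 340 voxels remain
carve view 3 (along x, YZ-mask fill 53/100): 184 voxels remain

remaining voxels: 184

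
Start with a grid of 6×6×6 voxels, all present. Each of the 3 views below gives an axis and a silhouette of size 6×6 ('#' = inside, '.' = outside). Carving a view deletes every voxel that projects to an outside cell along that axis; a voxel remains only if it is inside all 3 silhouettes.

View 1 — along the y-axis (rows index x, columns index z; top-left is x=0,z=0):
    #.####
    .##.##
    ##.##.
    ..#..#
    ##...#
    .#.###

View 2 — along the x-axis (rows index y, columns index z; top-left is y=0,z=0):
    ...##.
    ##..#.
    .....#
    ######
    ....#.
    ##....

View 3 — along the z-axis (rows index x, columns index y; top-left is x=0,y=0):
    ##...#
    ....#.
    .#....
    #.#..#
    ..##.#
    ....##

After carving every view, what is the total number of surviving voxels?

18 voxels

full grid |V| = 216
carve view 1 (along y, XZ-mask fill 22/36): 132 voxels remain
carve view 2 (along x, YZ-mask fill 15/36): 56 voxels remain
carve view 3 (along z, XY-mask fill 13/36): 18 voxels remain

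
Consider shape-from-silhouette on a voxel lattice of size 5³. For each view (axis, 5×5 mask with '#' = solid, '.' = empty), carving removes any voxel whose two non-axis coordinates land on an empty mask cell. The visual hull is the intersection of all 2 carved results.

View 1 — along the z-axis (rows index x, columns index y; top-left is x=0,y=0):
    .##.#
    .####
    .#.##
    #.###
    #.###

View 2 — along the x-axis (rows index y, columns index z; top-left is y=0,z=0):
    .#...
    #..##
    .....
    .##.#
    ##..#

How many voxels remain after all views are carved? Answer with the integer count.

remaining voxels: 38

before carving: 125 voxels (5×5×5)
after view 1 [z-axis, 18 of 25 cells solid] → remaining = 90
after view 2 [x-axis, 10 of 25 cells solid] → remaining = 38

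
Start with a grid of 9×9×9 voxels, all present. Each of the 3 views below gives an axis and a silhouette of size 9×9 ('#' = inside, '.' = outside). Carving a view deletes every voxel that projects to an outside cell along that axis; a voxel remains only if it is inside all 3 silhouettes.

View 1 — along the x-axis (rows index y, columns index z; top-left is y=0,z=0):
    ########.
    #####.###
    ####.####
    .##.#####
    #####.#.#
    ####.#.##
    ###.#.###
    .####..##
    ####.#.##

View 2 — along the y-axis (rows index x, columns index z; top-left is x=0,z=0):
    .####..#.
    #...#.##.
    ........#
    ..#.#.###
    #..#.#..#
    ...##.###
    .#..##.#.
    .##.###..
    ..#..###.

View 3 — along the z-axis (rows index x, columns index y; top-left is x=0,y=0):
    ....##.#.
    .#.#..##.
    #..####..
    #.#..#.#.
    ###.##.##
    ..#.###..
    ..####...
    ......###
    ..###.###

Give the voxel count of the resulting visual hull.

initial block: 9^3 = 729
  1. axis=0 (YZ plane), |mask|=65  ⇒  voxels=585
  2. axis=1 (XZ plane), |mask|=37  ⇒  voxels=264
  3. axis=2 (XY plane), |mask|=40  ⇒  voxels=123

123 voxels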